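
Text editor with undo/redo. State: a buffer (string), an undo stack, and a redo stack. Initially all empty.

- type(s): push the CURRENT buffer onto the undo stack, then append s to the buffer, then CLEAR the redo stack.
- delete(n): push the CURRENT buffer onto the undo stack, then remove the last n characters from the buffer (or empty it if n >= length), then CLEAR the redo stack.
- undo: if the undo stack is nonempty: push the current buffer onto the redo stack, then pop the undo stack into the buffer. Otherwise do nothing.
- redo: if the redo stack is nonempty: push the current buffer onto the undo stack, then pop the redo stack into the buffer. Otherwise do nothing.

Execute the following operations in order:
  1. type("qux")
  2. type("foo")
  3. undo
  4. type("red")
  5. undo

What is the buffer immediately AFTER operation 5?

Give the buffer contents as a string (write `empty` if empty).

Answer: qux

Derivation:
After op 1 (type): buf='qux' undo_depth=1 redo_depth=0
After op 2 (type): buf='quxfoo' undo_depth=2 redo_depth=0
After op 3 (undo): buf='qux' undo_depth=1 redo_depth=1
After op 4 (type): buf='quxred' undo_depth=2 redo_depth=0
After op 5 (undo): buf='qux' undo_depth=1 redo_depth=1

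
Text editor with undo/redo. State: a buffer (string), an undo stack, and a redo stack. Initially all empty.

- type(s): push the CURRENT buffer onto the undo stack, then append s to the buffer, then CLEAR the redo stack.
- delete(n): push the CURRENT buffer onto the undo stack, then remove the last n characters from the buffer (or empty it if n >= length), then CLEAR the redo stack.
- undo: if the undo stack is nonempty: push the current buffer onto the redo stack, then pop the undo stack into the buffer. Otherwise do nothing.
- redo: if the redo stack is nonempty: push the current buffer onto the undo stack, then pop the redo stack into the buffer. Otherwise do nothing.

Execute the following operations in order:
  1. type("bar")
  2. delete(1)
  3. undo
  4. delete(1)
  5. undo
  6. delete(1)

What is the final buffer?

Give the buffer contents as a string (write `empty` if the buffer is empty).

Answer: ba

Derivation:
After op 1 (type): buf='bar' undo_depth=1 redo_depth=0
After op 2 (delete): buf='ba' undo_depth=2 redo_depth=0
After op 3 (undo): buf='bar' undo_depth=1 redo_depth=1
After op 4 (delete): buf='ba' undo_depth=2 redo_depth=0
After op 5 (undo): buf='bar' undo_depth=1 redo_depth=1
After op 6 (delete): buf='ba' undo_depth=2 redo_depth=0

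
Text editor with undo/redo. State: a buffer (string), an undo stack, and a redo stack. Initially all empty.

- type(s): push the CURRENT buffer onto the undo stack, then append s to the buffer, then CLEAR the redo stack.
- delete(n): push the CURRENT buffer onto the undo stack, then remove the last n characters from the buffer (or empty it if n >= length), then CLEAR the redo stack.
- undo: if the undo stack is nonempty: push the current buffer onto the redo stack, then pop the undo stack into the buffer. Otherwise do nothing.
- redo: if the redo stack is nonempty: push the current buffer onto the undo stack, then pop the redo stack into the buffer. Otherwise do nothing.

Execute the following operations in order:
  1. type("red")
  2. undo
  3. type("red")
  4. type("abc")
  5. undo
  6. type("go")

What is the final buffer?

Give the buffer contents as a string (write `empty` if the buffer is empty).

Answer: redgo

Derivation:
After op 1 (type): buf='red' undo_depth=1 redo_depth=0
After op 2 (undo): buf='(empty)' undo_depth=0 redo_depth=1
After op 3 (type): buf='red' undo_depth=1 redo_depth=0
After op 4 (type): buf='redabc' undo_depth=2 redo_depth=0
After op 5 (undo): buf='red' undo_depth=1 redo_depth=1
After op 6 (type): buf='redgo' undo_depth=2 redo_depth=0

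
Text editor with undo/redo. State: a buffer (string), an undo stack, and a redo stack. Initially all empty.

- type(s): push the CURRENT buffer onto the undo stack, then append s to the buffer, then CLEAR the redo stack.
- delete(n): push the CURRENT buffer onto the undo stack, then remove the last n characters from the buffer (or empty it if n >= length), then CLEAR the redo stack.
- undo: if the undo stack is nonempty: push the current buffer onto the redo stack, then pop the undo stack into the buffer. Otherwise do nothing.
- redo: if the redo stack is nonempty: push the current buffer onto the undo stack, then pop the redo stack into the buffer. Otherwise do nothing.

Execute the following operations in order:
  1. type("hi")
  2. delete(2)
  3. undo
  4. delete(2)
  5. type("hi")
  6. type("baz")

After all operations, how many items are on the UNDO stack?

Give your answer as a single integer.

After op 1 (type): buf='hi' undo_depth=1 redo_depth=0
After op 2 (delete): buf='(empty)' undo_depth=2 redo_depth=0
After op 3 (undo): buf='hi' undo_depth=1 redo_depth=1
After op 4 (delete): buf='(empty)' undo_depth=2 redo_depth=0
After op 5 (type): buf='hi' undo_depth=3 redo_depth=0
After op 6 (type): buf='hibaz' undo_depth=4 redo_depth=0

Answer: 4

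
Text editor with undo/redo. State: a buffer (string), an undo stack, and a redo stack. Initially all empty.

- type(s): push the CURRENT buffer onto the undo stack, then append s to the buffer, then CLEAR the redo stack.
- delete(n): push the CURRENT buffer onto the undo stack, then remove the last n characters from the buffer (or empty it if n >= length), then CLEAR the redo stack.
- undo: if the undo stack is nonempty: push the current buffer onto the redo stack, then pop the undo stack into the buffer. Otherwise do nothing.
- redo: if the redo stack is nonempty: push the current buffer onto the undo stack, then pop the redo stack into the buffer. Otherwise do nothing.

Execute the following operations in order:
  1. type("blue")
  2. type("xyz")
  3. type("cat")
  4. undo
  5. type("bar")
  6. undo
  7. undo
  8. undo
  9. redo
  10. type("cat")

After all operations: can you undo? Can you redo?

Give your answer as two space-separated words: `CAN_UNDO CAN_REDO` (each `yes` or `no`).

After op 1 (type): buf='blue' undo_depth=1 redo_depth=0
After op 2 (type): buf='bluexyz' undo_depth=2 redo_depth=0
After op 3 (type): buf='bluexyzcat' undo_depth=3 redo_depth=0
After op 4 (undo): buf='bluexyz' undo_depth=2 redo_depth=1
After op 5 (type): buf='bluexyzbar' undo_depth=3 redo_depth=0
After op 6 (undo): buf='bluexyz' undo_depth=2 redo_depth=1
After op 7 (undo): buf='blue' undo_depth=1 redo_depth=2
After op 8 (undo): buf='(empty)' undo_depth=0 redo_depth=3
After op 9 (redo): buf='blue' undo_depth=1 redo_depth=2
After op 10 (type): buf='bluecat' undo_depth=2 redo_depth=0

Answer: yes no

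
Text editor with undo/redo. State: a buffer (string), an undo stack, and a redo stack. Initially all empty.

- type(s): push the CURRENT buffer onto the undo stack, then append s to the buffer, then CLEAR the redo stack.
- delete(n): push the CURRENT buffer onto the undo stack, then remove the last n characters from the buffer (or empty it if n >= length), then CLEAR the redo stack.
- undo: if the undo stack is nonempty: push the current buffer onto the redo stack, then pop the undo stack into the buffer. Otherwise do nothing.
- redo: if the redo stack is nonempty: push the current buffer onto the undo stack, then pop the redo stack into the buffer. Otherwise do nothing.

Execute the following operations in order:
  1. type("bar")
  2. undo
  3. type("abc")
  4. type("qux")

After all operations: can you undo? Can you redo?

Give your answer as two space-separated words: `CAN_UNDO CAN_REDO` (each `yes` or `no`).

After op 1 (type): buf='bar' undo_depth=1 redo_depth=0
After op 2 (undo): buf='(empty)' undo_depth=0 redo_depth=1
After op 3 (type): buf='abc' undo_depth=1 redo_depth=0
After op 4 (type): buf='abcqux' undo_depth=2 redo_depth=0

Answer: yes no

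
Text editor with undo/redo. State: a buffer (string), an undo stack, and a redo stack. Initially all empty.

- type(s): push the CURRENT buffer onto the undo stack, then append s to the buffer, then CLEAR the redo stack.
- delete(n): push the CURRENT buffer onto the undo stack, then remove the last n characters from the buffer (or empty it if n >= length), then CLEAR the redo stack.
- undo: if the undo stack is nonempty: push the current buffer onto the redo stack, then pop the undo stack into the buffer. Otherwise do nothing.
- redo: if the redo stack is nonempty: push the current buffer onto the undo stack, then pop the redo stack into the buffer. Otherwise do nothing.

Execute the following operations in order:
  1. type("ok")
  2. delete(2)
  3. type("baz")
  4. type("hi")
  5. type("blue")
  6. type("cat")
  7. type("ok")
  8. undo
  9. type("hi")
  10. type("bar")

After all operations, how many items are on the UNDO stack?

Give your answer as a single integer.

After op 1 (type): buf='ok' undo_depth=1 redo_depth=0
After op 2 (delete): buf='(empty)' undo_depth=2 redo_depth=0
After op 3 (type): buf='baz' undo_depth=3 redo_depth=0
After op 4 (type): buf='bazhi' undo_depth=4 redo_depth=0
After op 5 (type): buf='bazhiblue' undo_depth=5 redo_depth=0
After op 6 (type): buf='bazhibluecat' undo_depth=6 redo_depth=0
After op 7 (type): buf='bazhibluecatok' undo_depth=7 redo_depth=0
After op 8 (undo): buf='bazhibluecat' undo_depth=6 redo_depth=1
After op 9 (type): buf='bazhibluecathi' undo_depth=7 redo_depth=0
After op 10 (type): buf='bazhibluecathibar' undo_depth=8 redo_depth=0

Answer: 8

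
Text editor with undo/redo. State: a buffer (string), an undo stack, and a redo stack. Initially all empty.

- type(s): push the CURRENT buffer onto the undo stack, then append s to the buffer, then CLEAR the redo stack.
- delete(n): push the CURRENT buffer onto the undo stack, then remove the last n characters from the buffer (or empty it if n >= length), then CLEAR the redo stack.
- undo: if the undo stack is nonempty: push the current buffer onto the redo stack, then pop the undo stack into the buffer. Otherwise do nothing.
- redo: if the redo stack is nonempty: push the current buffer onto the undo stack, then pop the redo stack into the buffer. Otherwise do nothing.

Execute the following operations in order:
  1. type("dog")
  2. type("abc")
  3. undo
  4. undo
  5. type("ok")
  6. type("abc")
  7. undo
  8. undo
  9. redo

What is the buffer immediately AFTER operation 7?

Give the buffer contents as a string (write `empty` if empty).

Answer: ok

Derivation:
After op 1 (type): buf='dog' undo_depth=1 redo_depth=0
After op 2 (type): buf='dogabc' undo_depth=2 redo_depth=0
After op 3 (undo): buf='dog' undo_depth=1 redo_depth=1
After op 4 (undo): buf='(empty)' undo_depth=0 redo_depth=2
After op 5 (type): buf='ok' undo_depth=1 redo_depth=0
After op 6 (type): buf='okabc' undo_depth=2 redo_depth=0
After op 7 (undo): buf='ok' undo_depth=1 redo_depth=1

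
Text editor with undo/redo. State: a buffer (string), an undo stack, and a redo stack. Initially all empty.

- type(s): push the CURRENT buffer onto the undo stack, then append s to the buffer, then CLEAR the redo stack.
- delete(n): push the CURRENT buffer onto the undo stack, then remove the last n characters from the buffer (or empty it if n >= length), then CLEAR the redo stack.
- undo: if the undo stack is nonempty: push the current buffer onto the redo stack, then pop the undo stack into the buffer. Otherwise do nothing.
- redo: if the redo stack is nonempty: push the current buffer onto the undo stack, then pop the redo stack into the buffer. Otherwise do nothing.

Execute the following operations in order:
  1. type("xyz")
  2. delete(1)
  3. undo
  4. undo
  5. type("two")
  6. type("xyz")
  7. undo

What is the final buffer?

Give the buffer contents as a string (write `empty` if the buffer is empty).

After op 1 (type): buf='xyz' undo_depth=1 redo_depth=0
After op 2 (delete): buf='xy' undo_depth=2 redo_depth=0
After op 3 (undo): buf='xyz' undo_depth=1 redo_depth=1
After op 4 (undo): buf='(empty)' undo_depth=0 redo_depth=2
After op 5 (type): buf='two' undo_depth=1 redo_depth=0
After op 6 (type): buf='twoxyz' undo_depth=2 redo_depth=0
After op 7 (undo): buf='two' undo_depth=1 redo_depth=1

Answer: two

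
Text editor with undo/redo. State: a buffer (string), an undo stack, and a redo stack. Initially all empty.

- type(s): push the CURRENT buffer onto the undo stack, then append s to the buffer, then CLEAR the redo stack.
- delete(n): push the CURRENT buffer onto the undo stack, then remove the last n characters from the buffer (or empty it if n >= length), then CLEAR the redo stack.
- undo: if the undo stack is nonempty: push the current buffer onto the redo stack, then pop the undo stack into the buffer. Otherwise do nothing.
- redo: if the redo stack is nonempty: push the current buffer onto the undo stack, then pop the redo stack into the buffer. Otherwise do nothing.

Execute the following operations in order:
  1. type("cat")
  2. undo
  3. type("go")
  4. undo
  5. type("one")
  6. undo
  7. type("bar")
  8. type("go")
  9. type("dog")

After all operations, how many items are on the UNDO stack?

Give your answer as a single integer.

Answer: 3

Derivation:
After op 1 (type): buf='cat' undo_depth=1 redo_depth=0
After op 2 (undo): buf='(empty)' undo_depth=0 redo_depth=1
After op 3 (type): buf='go' undo_depth=1 redo_depth=0
After op 4 (undo): buf='(empty)' undo_depth=0 redo_depth=1
After op 5 (type): buf='one' undo_depth=1 redo_depth=0
After op 6 (undo): buf='(empty)' undo_depth=0 redo_depth=1
After op 7 (type): buf='bar' undo_depth=1 redo_depth=0
After op 8 (type): buf='bargo' undo_depth=2 redo_depth=0
After op 9 (type): buf='bargodog' undo_depth=3 redo_depth=0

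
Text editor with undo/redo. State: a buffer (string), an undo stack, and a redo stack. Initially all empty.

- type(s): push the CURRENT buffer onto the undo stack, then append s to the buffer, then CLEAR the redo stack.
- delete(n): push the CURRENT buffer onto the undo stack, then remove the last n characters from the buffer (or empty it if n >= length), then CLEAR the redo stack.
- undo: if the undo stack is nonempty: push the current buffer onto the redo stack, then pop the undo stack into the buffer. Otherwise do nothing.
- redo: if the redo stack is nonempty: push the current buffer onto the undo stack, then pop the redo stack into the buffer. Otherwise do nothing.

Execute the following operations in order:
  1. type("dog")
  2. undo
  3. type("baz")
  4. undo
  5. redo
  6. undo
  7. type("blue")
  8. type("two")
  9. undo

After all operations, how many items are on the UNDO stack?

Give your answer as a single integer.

Answer: 1

Derivation:
After op 1 (type): buf='dog' undo_depth=1 redo_depth=0
After op 2 (undo): buf='(empty)' undo_depth=0 redo_depth=1
After op 3 (type): buf='baz' undo_depth=1 redo_depth=0
After op 4 (undo): buf='(empty)' undo_depth=0 redo_depth=1
After op 5 (redo): buf='baz' undo_depth=1 redo_depth=0
After op 6 (undo): buf='(empty)' undo_depth=0 redo_depth=1
After op 7 (type): buf='blue' undo_depth=1 redo_depth=0
After op 8 (type): buf='bluetwo' undo_depth=2 redo_depth=0
After op 9 (undo): buf='blue' undo_depth=1 redo_depth=1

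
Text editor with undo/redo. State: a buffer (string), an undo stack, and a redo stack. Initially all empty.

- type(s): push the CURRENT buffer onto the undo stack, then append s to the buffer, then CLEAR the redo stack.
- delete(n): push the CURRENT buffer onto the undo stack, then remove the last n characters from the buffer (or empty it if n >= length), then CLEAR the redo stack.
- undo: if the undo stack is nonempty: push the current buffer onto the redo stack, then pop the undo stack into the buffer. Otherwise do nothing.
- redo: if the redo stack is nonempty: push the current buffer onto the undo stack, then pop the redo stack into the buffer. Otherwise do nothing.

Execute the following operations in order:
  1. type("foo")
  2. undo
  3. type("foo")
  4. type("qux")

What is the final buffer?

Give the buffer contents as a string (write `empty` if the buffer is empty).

After op 1 (type): buf='foo' undo_depth=1 redo_depth=0
After op 2 (undo): buf='(empty)' undo_depth=0 redo_depth=1
After op 3 (type): buf='foo' undo_depth=1 redo_depth=0
After op 4 (type): buf='fooqux' undo_depth=2 redo_depth=0

Answer: fooqux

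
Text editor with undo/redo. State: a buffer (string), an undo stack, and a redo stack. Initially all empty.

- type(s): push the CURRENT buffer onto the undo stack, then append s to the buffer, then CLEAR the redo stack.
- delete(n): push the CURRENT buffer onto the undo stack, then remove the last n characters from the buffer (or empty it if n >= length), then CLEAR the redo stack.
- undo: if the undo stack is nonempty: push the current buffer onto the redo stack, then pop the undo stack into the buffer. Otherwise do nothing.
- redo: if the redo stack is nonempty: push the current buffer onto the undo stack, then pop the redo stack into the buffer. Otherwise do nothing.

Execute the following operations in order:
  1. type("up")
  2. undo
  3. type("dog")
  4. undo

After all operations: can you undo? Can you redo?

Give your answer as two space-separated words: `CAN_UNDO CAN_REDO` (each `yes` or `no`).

Answer: no yes

Derivation:
After op 1 (type): buf='up' undo_depth=1 redo_depth=0
After op 2 (undo): buf='(empty)' undo_depth=0 redo_depth=1
After op 3 (type): buf='dog' undo_depth=1 redo_depth=0
After op 4 (undo): buf='(empty)' undo_depth=0 redo_depth=1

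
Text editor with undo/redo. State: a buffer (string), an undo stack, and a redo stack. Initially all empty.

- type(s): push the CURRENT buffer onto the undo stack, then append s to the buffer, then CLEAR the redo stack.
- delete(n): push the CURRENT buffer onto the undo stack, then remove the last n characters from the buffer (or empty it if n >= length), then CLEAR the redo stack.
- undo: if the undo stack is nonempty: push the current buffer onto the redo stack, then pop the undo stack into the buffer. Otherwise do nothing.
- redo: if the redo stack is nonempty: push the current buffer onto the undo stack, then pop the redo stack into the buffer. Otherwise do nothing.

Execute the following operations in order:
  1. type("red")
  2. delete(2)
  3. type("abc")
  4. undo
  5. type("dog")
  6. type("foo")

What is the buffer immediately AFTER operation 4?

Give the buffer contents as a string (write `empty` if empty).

Answer: r

Derivation:
After op 1 (type): buf='red' undo_depth=1 redo_depth=0
After op 2 (delete): buf='r' undo_depth=2 redo_depth=0
After op 3 (type): buf='rabc' undo_depth=3 redo_depth=0
After op 4 (undo): buf='r' undo_depth=2 redo_depth=1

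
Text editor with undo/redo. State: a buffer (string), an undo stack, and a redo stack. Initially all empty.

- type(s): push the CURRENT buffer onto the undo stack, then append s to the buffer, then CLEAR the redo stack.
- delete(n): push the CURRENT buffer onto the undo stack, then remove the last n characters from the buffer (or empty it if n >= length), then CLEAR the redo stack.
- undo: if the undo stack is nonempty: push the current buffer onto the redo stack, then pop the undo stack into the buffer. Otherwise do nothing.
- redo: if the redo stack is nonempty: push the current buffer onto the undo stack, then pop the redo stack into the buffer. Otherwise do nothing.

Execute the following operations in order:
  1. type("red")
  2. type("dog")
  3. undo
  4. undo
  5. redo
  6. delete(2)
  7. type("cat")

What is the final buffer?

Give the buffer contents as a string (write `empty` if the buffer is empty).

After op 1 (type): buf='red' undo_depth=1 redo_depth=0
After op 2 (type): buf='reddog' undo_depth=2 redo_depth=0
After op 3 (undo): buf='red' undo_depth=1 redo_depth=1
After op 4 (undo): buf='(empty)' undo_depth=0 redo_depth=2
After op 5 (redo): buf='red' undo_depth=1 redo_depth=1
After op 6 (delete): buf='r' undo_depth=2 redo_depth=0
After op 7 (type): buf='rcat' undo_depth=3 redo_depth=0

Answer: rcat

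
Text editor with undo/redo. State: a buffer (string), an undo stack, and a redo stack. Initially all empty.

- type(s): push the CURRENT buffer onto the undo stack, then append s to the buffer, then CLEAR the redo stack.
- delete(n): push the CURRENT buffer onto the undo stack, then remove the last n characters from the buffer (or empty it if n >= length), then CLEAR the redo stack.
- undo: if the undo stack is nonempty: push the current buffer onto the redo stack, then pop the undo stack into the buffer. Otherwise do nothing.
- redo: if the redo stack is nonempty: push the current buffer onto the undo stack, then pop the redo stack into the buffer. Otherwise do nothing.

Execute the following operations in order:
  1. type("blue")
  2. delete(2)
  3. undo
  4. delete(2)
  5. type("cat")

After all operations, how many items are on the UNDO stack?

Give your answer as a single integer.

After op 1 (type): buf='blue' undo_depth=1 redo_depth=0
After op 2 (delete): buf='bl' undo_depth=2 redo_depth=0
After op 3 (undo): buf='blue' undo_depth=1 redo_depth=1
After op 4 (delete): buf='bl' undo_depth=2 redo_depth=0
After op 5 (type): buf='blcat' undo_depth=3 redo_depth=0

Answer: 3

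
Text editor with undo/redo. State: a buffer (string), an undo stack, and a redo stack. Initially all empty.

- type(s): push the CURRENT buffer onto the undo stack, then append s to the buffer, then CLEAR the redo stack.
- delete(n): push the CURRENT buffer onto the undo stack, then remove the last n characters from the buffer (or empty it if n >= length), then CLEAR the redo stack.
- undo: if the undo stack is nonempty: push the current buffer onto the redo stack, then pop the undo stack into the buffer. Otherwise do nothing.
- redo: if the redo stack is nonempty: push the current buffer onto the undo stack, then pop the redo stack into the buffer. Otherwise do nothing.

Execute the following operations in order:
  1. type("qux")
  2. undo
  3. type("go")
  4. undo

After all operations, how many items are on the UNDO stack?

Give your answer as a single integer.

After op 1 (type): buf='qux' undo_depth=1 redo_depth=0
After op 2 (undo): buf='(empty)' undo_depth=0 redo_depth=1
After op 3 (type): buf='go' undo_depth=1 redo_depth=0
After op 4 (undo): buf='(empty)' undo_depth=0 redo_depth=1

Answer: 0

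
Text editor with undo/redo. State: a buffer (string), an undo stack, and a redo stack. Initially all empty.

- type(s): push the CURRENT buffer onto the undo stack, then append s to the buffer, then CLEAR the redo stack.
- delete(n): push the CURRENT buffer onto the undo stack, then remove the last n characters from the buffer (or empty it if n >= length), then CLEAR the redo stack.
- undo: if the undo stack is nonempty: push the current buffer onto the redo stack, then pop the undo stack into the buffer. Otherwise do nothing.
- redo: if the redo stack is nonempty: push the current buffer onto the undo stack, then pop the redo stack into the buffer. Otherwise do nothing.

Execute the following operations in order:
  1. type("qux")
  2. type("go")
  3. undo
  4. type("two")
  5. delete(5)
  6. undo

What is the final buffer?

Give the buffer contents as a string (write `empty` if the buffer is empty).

Answer: quxtwo

Derivation:
After op 1 (type): buf='qux' undo_depth=1 redo_depth=0
After op 2 (type): buf='quxgo' undo_depth=2 redo_depth=0
After op 3 (undo): buf='qux' undo_depth=1 redo_depth=1
After op 4 (type): buf='quxtwo' undo_depth=2 redo_depth=0
After op 5 (delete): buf='q' undo_depth=3 redo_depth=0
After op 6 (undo): buf='quxtwo' undo_depth=2 redo_depth=1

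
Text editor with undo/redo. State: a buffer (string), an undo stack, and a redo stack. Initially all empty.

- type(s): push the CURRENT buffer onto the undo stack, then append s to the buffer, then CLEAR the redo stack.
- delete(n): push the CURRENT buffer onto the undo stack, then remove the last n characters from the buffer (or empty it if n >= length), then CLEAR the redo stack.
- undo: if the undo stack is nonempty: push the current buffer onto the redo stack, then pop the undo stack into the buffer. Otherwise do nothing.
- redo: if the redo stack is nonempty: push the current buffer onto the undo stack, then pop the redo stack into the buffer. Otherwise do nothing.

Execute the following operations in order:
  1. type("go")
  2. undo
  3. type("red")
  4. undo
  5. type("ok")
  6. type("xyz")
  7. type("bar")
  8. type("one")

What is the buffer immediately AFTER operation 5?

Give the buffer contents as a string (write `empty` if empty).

After op 1 (type): buf='go' undo_depth=1 redo_depth=0
After op 2 (undo): buf='(empty)' undo_depth=0 redo_depth=1
After op 3 (type): buf='red' undo_depth=1 redo_depth=0
After op 4 (undo): buf='(empty)' undo_depth=0 redo_depth=1
After op 5 (type): buf='ok' undo_depth=1 redo_depth=0

Answer: ok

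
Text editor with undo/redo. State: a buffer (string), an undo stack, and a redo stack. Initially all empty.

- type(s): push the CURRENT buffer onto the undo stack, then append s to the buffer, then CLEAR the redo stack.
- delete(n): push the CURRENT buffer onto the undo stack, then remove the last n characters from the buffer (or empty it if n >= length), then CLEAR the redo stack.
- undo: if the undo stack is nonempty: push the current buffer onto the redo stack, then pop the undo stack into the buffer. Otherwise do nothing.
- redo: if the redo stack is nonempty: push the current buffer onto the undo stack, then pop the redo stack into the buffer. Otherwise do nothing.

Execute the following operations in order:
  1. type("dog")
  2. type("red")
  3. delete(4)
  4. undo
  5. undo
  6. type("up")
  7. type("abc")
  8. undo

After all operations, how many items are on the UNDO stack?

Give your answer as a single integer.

After op 1 (type): buf='dog' undo_depth=1 redo_depth=0
After op 2 (type): buf='dogred' undo_depth=2 redo_depth=0
After op 3 (delete): buf='do' undo_depth=3 redo_depth=0
After op 4 (undo): buf='dogred' undo_depth=2 redo_depth=1
After op 5 (undo): buf='dog' undo_depth=1 redo_depth=2
After op 6 (type): buf='dogup' undo_depth=2 redo_depth=0
After op 7 (type): buf='dogupabc' undo_depth=3 redo_depth=0
After op 8 (undo): buf='dogup' undo_depth=2 redo_depth=1

Answer: 2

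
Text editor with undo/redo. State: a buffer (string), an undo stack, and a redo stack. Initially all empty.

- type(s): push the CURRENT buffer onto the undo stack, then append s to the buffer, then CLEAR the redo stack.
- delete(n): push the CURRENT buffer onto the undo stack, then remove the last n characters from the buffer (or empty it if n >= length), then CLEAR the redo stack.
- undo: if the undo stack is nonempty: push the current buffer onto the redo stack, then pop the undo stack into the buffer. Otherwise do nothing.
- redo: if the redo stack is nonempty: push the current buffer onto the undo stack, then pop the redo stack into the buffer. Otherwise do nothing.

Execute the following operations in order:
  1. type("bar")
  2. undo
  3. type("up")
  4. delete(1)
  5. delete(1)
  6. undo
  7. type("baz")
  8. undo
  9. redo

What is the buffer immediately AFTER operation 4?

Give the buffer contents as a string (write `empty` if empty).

After op 1 (type): buf='bar' undo_depth=1 redo_depth=0
After op 2 (undo): buf='(empty)' undo_depth=0 redo_depth=1
After op 3 (type): buf='up' undo_depth=1 redo_depth=0
After op 4 (delete): buf='u' undo_depth=2 redo_depth=0

Answer: u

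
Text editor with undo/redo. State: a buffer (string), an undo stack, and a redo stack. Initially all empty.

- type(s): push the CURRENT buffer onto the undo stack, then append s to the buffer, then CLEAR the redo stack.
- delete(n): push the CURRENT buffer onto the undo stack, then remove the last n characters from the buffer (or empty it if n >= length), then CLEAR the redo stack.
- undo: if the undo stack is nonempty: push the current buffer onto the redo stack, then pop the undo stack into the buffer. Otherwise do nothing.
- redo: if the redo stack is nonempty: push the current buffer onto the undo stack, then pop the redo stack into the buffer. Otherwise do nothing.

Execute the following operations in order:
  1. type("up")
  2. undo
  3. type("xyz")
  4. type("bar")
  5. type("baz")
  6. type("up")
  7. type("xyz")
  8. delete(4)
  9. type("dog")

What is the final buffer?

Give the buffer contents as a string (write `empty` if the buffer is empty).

Answer: xyzbarbazudog

Derivation:
After op 1 (type): buf='up' undo_depth=1 redo_depth=0
After op 2 (undo): buf='(empty)' undo_depth=0 redo_depth=1
After op 3 (type): buf='xyz' undo_depth=1 redo_depth=0
After op 4 (type): buf='xyzbar' undo_depth=2 redo_depth=0
After op 5 (type): buf='xyzbarbaz' undo_depth=3 redo_depth=0
After op 6 (type): buf='xyzbarbazup' undo_depth=4 redo_depth=0
After op 7 (type): buf='xyzbarbazupxyz' undo_depth=5 redo_depth=0
After op 8 (delete): buf='xyzbarbazu' undo_depth=6 redo_depth=0
After op 9 (type): buf='xyzbarbazudog' undo_depth=7 redo_depth=0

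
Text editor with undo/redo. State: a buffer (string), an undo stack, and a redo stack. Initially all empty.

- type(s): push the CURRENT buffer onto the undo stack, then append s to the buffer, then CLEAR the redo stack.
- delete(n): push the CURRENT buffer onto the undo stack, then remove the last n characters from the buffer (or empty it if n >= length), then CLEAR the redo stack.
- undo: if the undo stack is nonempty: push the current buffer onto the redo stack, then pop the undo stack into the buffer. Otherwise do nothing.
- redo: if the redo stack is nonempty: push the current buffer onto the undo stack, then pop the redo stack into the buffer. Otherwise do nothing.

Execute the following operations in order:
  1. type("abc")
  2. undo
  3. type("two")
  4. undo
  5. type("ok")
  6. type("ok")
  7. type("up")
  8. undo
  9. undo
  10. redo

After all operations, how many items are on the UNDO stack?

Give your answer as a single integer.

Answer: 2

Derivation:
After op 1 (type): buf='abc' undo_depth=1 redo_depth=0
After op 2 (undo): buf='(empty)' undo_depth=0 redo_depth=1
After op 3 (type): buf='two' undo_depth=1 redo_depth=0
After op 4 (undo): buf='(empty)' undo_depth=0 redo_depth=1
After op 5 (type): buf='ok' undo_depth=1 redo_depth=0
After op 6 (type): buf='okok' undo_depth=2 redo_depth=0
After op 7 (type): buf='okokup' undo_depth=3 redo_depth=0
After op 8 (undo): buf='okok' undo_depth=2 redo_depth=1
After op 9 (undo): buf='ok' undo_depth=1 redo_depth=2
After op 10 (redo): buf='okok' undo_depth=2 redo_depth=1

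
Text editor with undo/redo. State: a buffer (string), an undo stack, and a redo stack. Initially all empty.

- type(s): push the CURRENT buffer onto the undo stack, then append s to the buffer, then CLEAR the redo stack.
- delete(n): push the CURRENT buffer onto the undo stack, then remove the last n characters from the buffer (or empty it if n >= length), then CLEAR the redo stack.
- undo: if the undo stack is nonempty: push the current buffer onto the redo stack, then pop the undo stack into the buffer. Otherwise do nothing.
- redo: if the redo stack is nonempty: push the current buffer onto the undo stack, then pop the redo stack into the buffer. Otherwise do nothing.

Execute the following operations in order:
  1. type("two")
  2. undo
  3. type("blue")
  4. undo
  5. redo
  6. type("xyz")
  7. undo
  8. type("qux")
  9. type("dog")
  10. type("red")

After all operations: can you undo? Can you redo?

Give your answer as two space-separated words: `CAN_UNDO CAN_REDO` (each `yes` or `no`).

Answer: yes no

Derivation:
After op 1 (type): buf='two' undo_depth=1 redo_depth=0
After op 2 (undo): buf='(empty)' undo_depth=0 redo_depth=1
After op 3 (type): buf='blue' undo_depth=1 redo_depth=0
After op 4 (undo): buf='(empty)' undo_depth=0 redo_depth=1
After op 5 (redo): buf='blue' undo_depth=1 redo_depth=0
After op 6 (type): buf='bluexyz' undo_depth=2 redo_depth=0
After op 7 (undo): buf='blue' undo_depth=1 redo_depth=1
After op 8 (type): buf='bluequx' undo_depth=2 redo_depth=0
After op 9 (type): buf='bluequxdog' undo_depth=3 redo_depth=0
After op 10 (type): buf='bluequxdogred' undo_depth=4 redo_depth=0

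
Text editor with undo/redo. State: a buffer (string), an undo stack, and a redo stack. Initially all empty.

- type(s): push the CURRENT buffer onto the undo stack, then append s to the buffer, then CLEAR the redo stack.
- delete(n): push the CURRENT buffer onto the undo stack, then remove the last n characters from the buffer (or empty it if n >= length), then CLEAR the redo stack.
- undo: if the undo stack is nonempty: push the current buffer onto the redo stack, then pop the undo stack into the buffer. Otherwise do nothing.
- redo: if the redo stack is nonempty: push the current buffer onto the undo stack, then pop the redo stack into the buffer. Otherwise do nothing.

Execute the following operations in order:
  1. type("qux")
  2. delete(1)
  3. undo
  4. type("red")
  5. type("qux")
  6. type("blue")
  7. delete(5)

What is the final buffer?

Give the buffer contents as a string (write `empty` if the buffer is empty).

After op 1 (type): buf='qux' undo_depth=1 redo_depth=0
After op 2 (delete): buf='qu' undo_depth=2 redo_depth=0
After op 3 (undo): buf='qux' undo_depth=1 redo_depth=1
After op 4 (type): buf='quxred' undo_depth=2 redo_depth=0
After op 5 (type): buf='quxredqux' undo_depth=3 redo_depth=0
After op 6 (type): buf='quxredquxblue' undo_depth=4 redo_depth=0
After op 7 (delete): buf='quxredqu' undo_depth=5 redo_depth=0

Answer: quxredqu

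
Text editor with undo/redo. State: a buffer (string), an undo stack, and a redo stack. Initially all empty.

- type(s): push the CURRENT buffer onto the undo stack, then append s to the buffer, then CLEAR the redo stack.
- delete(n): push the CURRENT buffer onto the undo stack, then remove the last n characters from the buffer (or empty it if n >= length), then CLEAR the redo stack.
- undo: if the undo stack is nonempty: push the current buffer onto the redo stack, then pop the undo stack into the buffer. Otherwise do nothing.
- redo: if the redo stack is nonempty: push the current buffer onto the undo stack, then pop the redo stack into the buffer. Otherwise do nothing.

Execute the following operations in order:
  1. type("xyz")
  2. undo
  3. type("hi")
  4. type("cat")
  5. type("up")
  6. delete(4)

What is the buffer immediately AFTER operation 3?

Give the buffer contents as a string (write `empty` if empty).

After op 1 (type): buf='xyz' undo_depth=1 redo_depth=0
After op 2 (undo): buf='(empty)' undo_depth=0 redo_depth=1
After op 3 (type): buf='hi' undo_depth=1 redo_depth=0

Answer: hi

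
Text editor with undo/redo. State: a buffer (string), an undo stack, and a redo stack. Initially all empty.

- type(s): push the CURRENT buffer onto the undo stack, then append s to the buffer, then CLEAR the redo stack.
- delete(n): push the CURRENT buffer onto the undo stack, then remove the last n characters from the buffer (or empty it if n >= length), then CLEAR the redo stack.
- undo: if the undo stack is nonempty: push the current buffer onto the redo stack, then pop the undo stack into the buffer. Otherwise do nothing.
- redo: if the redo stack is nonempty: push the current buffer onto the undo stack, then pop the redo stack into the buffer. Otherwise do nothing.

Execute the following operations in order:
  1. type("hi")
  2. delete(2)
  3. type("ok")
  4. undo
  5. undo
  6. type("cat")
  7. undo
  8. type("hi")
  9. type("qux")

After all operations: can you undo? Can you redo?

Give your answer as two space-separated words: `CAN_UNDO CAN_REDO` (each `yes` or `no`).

After op 1 (type): buf='hi' undo_depth=1 redo_depth=0
After op 2 (delete): buf='(empty)' undo_depth=2 redo_depth=0
After op 3 (type): buf='ok' undo_depth=3 redo_depth=0
After op 4 (undo): buf='(empty)' undo_depth=2 redo_depth=1
After op 5 (undo): buf='hi' undo_depth=1 redo_depth=2
After op 6 (type): buf='hicat' undo_depth=2 redo_depth=0
After op 7 (undo): buf='hi' undo_depth=1 redo_depth=1
After op 8 (type): buf='hihi' undo_depth=2 redo_depth=0
After op 9 (type): buf='hihiqux' undo_depth=3 redo_depth=0

Answer: yes no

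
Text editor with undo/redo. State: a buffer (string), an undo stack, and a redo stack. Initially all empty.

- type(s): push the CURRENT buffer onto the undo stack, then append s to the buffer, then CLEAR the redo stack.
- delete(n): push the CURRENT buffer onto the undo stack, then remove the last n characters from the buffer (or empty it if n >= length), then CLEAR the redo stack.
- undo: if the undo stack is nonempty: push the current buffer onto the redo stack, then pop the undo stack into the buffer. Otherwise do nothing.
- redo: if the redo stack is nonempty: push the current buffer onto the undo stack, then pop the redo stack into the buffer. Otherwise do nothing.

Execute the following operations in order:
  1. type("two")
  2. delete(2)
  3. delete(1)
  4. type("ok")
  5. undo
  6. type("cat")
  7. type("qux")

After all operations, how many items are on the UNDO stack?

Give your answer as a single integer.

Answer: 5

Derivation:
After op 1 (type): buf='two' undo_depth=1 redo_depth=0
After op 2 (delete): buf='t' undo_depth=2 redo_depth=0
After op 3 (delete): buf='(empty)' undo_depth=3 redo_depth=0
After op 4 (type): buf='ok' undo_depth=4 redo_depth=0
After op 5 (undo): buf='(empty)' undo_depth=3 redo_depth=1
After op 6 (type): buf='cat' undo_depth=4 redo_depth=0
After op 7 (type): buf='catqux' undo_depth=5 redo_depth=0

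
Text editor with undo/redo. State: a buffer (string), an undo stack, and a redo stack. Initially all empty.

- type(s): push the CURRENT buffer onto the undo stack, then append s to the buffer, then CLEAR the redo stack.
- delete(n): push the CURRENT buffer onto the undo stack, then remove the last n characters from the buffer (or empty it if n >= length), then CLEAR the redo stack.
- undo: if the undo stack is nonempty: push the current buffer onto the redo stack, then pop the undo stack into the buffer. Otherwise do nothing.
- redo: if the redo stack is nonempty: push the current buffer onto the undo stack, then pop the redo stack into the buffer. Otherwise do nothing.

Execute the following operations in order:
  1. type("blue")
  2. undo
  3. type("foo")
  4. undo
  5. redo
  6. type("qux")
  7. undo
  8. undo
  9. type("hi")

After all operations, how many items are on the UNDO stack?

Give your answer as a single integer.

After op 1 (type): buf='blue' undo_depth=1 redo_depth=0
After op 2 (undo): buf='(empty)' undo_depth=0 redo_depth=1
After op 3 (type): buf='foo' undo_depth=1 redo_depth=0
After op 4 (undo): buf='(empty)' undo_depth=0 redo_depth=1
After op 5 (redo): buf='foo' undo_depth=1 redo_depth=0
After op 6 (type): buf='fooqux' undo_depth=2 redo_depth=0
After op 7 (undo): buf='foo' undo_depth=1 redo_depth=1
After op 8 (undo): buf='(empty)' undo_depth=0 redo_depth=2
After op 9 (type): buf='hi' undo_depth=1 redo_depth=0

Answer: 1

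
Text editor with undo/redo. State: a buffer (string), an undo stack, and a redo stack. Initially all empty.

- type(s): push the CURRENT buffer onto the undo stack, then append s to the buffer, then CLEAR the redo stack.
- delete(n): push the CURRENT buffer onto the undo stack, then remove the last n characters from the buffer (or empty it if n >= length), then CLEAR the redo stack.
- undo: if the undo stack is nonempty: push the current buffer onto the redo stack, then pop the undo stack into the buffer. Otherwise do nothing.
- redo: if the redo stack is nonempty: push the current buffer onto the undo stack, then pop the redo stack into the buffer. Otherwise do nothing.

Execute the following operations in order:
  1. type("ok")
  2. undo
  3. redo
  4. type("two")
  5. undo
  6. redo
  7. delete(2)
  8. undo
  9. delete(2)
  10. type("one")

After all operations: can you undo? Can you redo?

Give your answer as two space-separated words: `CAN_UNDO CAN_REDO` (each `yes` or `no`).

After op 1 (type): buf='ok' undo_depth=1 redo_depth=0
After op 2 (undo): buf='(empty)' undo_depth=0 redo_depth=1
After op 3 (redo): buf='ok' undo_depth=1 redo_depth=0
After op 4 (type): buf='oktwo' undo_depth=2 redo_depth=0
After op 5 (undo): buf='ok' undo_depth=1 redo_depth=1
After op 6 (redo): buf='oktwo' undo_depth=2 redo_depth=0
After op 7 (delete): buf='okt' undo_depth=3 redo_depth=0
After op 8 (undo): buf='oktwo' undo_depth=2 redo_depth=1
After op 9 (delete): buf='okt' undo_depth=3 redo_depth=0
After op 10 (type): buf='oktone' undo_depth=4 redo_depth=0

Answer: yes no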